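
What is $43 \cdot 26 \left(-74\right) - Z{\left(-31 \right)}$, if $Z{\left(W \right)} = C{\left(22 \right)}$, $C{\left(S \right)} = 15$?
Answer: $-82747$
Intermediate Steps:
$Z{\left(W \right)} = 15$
$43 \cdot 26 \left(-74\right) - Z{\left(-31 \right)} = 43 \cdot 26 \left(-74\right) - 15 = 1118 \left(-74\right) - 15 = -82732 - 15 = -82747$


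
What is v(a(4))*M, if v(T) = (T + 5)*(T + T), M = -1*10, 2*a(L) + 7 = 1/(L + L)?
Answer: 6875/64 ≈ 107.42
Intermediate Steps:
a(L) = -7/2 + 1/(4*L) (a(L) = -7/2 + 1/(2*(L + L)) = -7/2 + 1/(2*((2*L))) = -7/2 + (1/(2*L))/2 = -7/2 + 1/(4*L))
M = -10
v(T) = 2*T*(5 + T) (v(T) = (5 + T)*(2*T) = 2*T*(5 + T))
v(a(4))*M = (2*((¼)*(1 - 14*4)/4)*(5 + (¼)*(1 - 14*4)/4))*(-10) = (2*((¼)*(¼)*(1 - 56))*(5 + (¼)*(¼)*(1 - 56)))*(-10) = (2*((¼)*(¼)*(-55))*(5 + (¼)*(¼)*(-55)))*(-10) = (2*(-55/16)*(5 - 55/16))*(-10) = (2*(-55/16)*(25/16))*(-10) = -1375/128*(-10) = 6875/64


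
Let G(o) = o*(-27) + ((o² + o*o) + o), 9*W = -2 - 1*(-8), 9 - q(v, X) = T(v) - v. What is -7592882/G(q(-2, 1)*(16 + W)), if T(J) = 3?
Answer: -34167969/32200 ≈ -1061.1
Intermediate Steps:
q(v, X) = 6 + v (q(v, X) = 9 - (3 - v) = 9 + (-3 + v) = 6 + v)
W = ⅔ (W = (-2 - 1*(-8))/9 = (-2 + 8)/9 = (⅑)*6 = ⅔ ≈ 0.66667)
G(o) = -26*o + 2*o² (G(o) = -27*o + ((o² + o²) + o) = -27*o + (2*o² + o) = -27*o + (o + 2*o²) = -26*o + 2*o²)
-7592882/G(q(-2, 1)*(16 + W)) = -7592882*1/(2*(-13 + (6 - 2)*(16 + ⅔))*(6 - 2)*(16 + ⅔)) = -7592882*3/(400*(-13 + 4*(50/3))) = -7592882*3/(400*(-13 + 200/3)) = -7592882/(2*(200/3)*(161/3)) = -7592882/64400/9 = -7592882*9/64400 = -34167969/32200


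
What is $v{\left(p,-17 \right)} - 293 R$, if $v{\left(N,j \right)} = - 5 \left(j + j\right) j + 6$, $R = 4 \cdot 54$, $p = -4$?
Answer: $-66172$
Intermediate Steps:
$R = 216$
$v{\left(N,j \right)} = 6 - 10 j^{2}$ ($v{\left(N,j \right)} = - 5 \cdot 2 j j + 6 = - 10 j j + 6 = - 10 j^{2} + 6 = 6 - 10 j^{2}$)
$v{\left(p,-17 \right)} - 293 R = \left(6 - 10 \left(-17\right)^{2}\right) - 63288 = \left(6 - 2890\right) - 63288 = -2884 - 63288 = -66172$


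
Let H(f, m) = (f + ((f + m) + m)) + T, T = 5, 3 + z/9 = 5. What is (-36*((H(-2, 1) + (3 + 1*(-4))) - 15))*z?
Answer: 8424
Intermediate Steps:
z = 18 (z = -27 + 9*5 = -27 + 45 = 18)
H(f, m) = 5 + 2*f + 2*m (H(f, m) = (f + ((f + m) + m)) + 5 = (f + (f + 2*m)) + 5 = (2*f + 2*m) + 5 = 5 + 2*f + 2*m)
(-36*((H(-2, 1) + (3 + 1*(-4))) - 15))*z = -36*(((5 + 2*(-2) + 2*1) + (3 + 1*(-4))) - 15)*18 = -36*(((5 - 4 + 2) + (3 - 4)) - 15)*18 = -36*((3 - 1) - 15)*18 = -36*(2 - 15)*18 = -36*(-13)*18 = 468*18 = 8424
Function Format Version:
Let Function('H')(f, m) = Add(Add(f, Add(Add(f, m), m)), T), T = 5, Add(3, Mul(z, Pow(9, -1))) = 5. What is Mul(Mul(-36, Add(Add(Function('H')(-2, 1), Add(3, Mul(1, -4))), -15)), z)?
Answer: 8424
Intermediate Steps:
z = 18 (z = Add(-27, Mul(9, 5)) = Add(-27, 45) = 18)
Function('H')(f, m) = Add(5, Mul(2, f), Mul(2, m)) (Function('H')(f, m) = Add(Add(f, Add(Add(f, m), m)), 5) = Add(Add(f, Add(f, Mul(2, m))), 5) = Add(Add(Mul(2, f), Mul(2, m)), 5) = Add(5, Mul(2, f), Mul(2, m)))
Mul(Mul(-36, Add(Add(Function('H')(-2, 1), Add(3, Mul(1, -4))), -15)), z) = Mul(Mul(-36, Add(Add(Add(5, Mul(2, -2), Mul(2, 1)), Add(3, Mul(1, -4))), -15)), 18) = Mul(Mul(-36, Add(Add(Add(5, -4, 2), Add(3, -4)), -15)), 18) = Mul(Mul(-36, Add(Add(3, -1), -15)), 18) = Mul(Mul(-36, Add(2, -15)), 18) = Mul(Mul(-36, -13), 18) = Mul(468, 18) = 8424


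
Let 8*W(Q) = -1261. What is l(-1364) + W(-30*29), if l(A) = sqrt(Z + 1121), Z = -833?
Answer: -1261/8 + 12*sqrt(2) ≈ -140.65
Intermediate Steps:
W(Q) = -1261/8 (W(Q) = (1/8)*(-1261) = -1261/8)
l(A) = 12*sqrt(2) (l(A) = sqrt(-833 + 1121) = sqrt(288) = 12*sqrt(2))
l(-1364) + W(-30*29) = 12*sqrt(2) - 1261/8 = -1261/8 + 12*sqrt(2)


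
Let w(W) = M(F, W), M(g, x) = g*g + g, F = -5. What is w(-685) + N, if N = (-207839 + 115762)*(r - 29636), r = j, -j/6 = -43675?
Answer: -21399983858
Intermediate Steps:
j = 262050 (j = -6*(-43675) = 262050)
r = 262050
N = -21399983878 (N = (-207839 + 115762)*(262050 - 29636) = -92077*232414 = -21399983878)
M(g, x) = g + g² (M(g, x) = g² + g = g + g²)
w(W) = 20 (w(W) = -5*(1 - 5) = -5*(-4) = 20)
w(-685) + N = 20 - 21399983878 = -21399983858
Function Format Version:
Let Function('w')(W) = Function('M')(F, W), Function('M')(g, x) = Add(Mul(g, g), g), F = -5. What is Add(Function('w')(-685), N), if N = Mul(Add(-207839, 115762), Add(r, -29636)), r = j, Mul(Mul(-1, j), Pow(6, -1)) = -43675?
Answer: -21399983858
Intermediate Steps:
j = 262050 (j = Mul(-6, -43675) = 262050)
r = 262050
N = -21399983878 (N = Mul(Add(-207839, 115762), Add(262050, -29636)) = Mul(-92077, 232414) = -21399983878)
Function('M')(g, x) = Add(g, Pow(g, 2)) (Function('M')(g, x) = Add(Pow(g, 2), g) = Add(g, Pow(g, 2)))
Function('w')(W) = 20 (Function('w')(W) = Mul(-5, Add(1, -5)) = Mul(-5, -4) = 20)
Add(Function('w')(-685), N) = Add(20, -21399983878) = -21399983858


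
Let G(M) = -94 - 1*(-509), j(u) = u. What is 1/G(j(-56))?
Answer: 1/415 ≈ 0.0024096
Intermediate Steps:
G(M) = 415 (G(M) = -94 + 509 = 415)
1/G(j(-56)) = 1/415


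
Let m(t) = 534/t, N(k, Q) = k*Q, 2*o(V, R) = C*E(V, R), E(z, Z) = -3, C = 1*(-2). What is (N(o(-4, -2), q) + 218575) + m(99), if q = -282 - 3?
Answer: 7184938/33 ≈ 2.1773e+5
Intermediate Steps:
C = -2
o(V, R) = 3 (o(V, R) = (-2*(-3))/2 = (½)*6 = 3)
q = -285
N(k, Q) = Q*k
(N(o(-4, -2), q) + 218575) + m(99) = (-285*3 + 218575) + 534/99 = (-855 + 218575) + 534*(1/99) = 217720 + 178/33 = 7184938/33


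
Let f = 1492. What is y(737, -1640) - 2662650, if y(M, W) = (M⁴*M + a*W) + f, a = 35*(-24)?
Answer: 217438997323899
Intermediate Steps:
a = -840
y(M, W) = 1492 + M⁵ - 840*W (y(M, W) = (M⁴*M - 840*W) + 1492 = (M⁵ - 840*W) + 1492 = 1492 + M⁵ - 840*W)
y(737, -1640) - 2662650 = (1492 + 737⁵ - 840*(-1640)) - 2662650 = (1492 + 217438998607457 + 1377600) - 2662650 = 217438999986549 - 2662650 = 217438997323899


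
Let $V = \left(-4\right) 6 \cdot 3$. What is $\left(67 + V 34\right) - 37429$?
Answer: $-39810$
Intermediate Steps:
$V = -72$ ($V = \left(-24\right) 3 = -72$)
$\left(67 + V 34\right) - 37429 = \left(67 - 2448\right) - 37429 = -2381 - 37429 = -39810$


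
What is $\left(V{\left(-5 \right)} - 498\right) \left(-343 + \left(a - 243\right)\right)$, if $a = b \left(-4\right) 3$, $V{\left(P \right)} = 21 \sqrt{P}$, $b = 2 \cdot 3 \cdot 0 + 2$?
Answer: $303780 - 12810 i \sqrt{5} \approx 3.0378 \cdot 10^{5} - 28644.0 i$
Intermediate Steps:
$b = 2$ ($b = 2 \cdot 0 + 2 = 0 + 2 = 2$)
$a = -24$ ($a = 2 \left(-4\right) 3 = \left(-8\right) 3 = -24$)
$\left(V{\left(-5 \right)} - 498\right) \left(-343 + \left(a - 243\right)\right) = \left(21 \sqrt{-5} - 498\right) \left(-343 - 267\right) = \left(21 i \sqrt{5} - 498\right) \left(-343 - 267\right) = \left(-498 + 21 i \sqrt{5}\right) \left(-610\right) = 303780 - 12810 i \sqrt{5}$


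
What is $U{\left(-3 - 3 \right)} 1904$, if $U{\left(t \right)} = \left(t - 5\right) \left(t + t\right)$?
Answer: $251328$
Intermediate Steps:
$U{\left(t \right)} = 2 t \left(-5 + t\right)$ ($U{\left(t \right)} = \left(-5 + t\right) 2 t = 2 t \left(-5 + t\right)$)
$U{\left(-3 - 3 \right)} 1904 = 2 \left(-3 - 3\right) \left(-5 - 6\right) 1904 = 2 \left(-6\right) \left(-5 - 6\right) 1904 = 2 \left(-6\right) \left(-11\right) 1904 = 132 \cdot 1904 = 251328$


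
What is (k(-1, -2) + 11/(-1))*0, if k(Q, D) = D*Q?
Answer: 0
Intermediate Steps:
(k(-1, -2) + 11/(-1))*0 = (-2*(-1) + 11/(-1))*0 = (2 + 11*(-1))*0 = (2 - 11)*0 = -9*0 = 0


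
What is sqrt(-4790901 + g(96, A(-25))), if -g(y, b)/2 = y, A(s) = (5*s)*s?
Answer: I*sqrt(4791093) ≈ 2188.9*I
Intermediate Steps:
A(s) = 5*s**2
g(y, b) = -2*y
sqrt(-4790901 + g(96, A(-25))) = sqrt(-4790901 - 2*96) = sqrt(-4790901 - 192) = sqrt(-4791093) = I*sqrt(4791093)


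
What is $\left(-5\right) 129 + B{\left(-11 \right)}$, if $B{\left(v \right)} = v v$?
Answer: $-524$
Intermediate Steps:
$B{\left(v \right)} = v^{2}$
$\left(-5\right) 129 + B{\left(-11 \right)} = \left(-5\right) 129 + \left(-11\right)^{2} = -645 + 121 = -524$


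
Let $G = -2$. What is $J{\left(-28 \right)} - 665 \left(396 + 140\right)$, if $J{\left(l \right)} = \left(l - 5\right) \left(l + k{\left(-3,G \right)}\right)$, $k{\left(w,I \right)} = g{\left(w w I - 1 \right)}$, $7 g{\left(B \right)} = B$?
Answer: $- \frac{2487985}{7} \approx -3.5543 \cdot 10^{5}$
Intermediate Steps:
$g{\left(B \right)} = \frac{B}{7}$
$k{\left(w,I \right)} = - \frac{1}{7} + \frac{I w^{2}}{7}$ ($k{\left(w,I \right)} = \frac{w w I - 1}{7} = \frac{w^{2} I - 1}{7} = \frac{I w^{2} - 1}{7} = \frac{-1 + I w^{2}}{7} = - \frac{1}{7} + \frac{I w^{2}}{7}$)
$J{\left(l \right)} = \left(-5 + l\right) \left(- \frac{19}{7} + l\right)$ ($J{\left(l \right)} = \left(l - 5\right) \left(l + \left(- \frac{1}{7} + \frac{1}{7} \left(-2\right) \left(-3\right)^{2}\right)\right) = \left(-5 + l\right) \left(l + \left(- \frac{1}{7} + \frac{1}{7} \left(-2\right) 9\right)\right) = \left(-5 + l\right) \left(l - \frac{19}{7}\right) = \left(-5 + l\right) \left(- \frac{19}{7} + l\right)$)
$J{\left(-28 \right)} - 665 \left(396 + 140\right) = \left(\frac{95}{7} + \left(-28\right)^{2} - -216\right) - 665 \left(396 + 140\right) = \left(\frac{95}{7} + 784 + 216\right) - 356440 = \frac{7095}{7} - 356440 = - \frac{2487985}{7}$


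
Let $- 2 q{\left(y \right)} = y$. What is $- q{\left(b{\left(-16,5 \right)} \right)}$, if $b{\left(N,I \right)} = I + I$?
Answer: $5$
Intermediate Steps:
$b{\left(N,I \right)} = 2 I$
$q{\left(y \right)} = - \frac{y}{2}$
$- q{\left(b{\left(-16,5 \right)} \right)} = - \frac{\left(-1\right) 2 \cdot 5}{2} = - \frac{\left(-1\right) 10}{2} = \left(-1\right) \left(-5\right) = 5$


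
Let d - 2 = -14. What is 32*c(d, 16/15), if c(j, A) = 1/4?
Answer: 8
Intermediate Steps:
d = -12 (d = 2 - 14 = -12)
c(j, A) = 1/4
32*c(d, 16/15) = 32*(1/4) = 8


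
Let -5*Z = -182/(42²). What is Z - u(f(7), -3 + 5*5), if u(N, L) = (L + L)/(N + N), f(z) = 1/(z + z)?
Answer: -194027/630 ≈ -307.98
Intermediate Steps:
Z = 13/630 (Z = -(-182)/(5*(42²)) = -(-182)/(5*1764) = -⅕*(-13/126) = 13/630 ≈ 0.020635)
f(z) = 1/(2*z)
u(N, L) = L/N (u(N, L) = (2*L)/((2*N)) = (2*L)*(1/(2*N)) = L/N)
Z - u(f(7), -3 + 5*5) = 13/630 - (-3 + 5*5)/((½)/7) = 13/630 - (-3 + 25)/((½)*(⅐)) = 13/630 - 22/1/14 = 13/630 - 22*14 = 13/630 - 1*308 = 13/630 - 308 = -194027/630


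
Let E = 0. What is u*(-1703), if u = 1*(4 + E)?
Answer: -6812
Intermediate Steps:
u = 4 (u = 1*(4 + 0) = 1*4 = 4)
u*(-1703) = 4*(-1703) = -6812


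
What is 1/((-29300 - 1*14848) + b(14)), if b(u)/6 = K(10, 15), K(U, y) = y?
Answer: -1/44058 ≈ -2.2697e-5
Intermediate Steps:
b(u) = 90 (b(u) = 6*15 = 90)
1/((-29300 - 1*14848) + b(14)) = 1/((-29300 - 1*14848) + 90) = 1/((-29300 - 14848) + 90) = 1/(-44148 + 90) = 1/(-44058) = -1/44058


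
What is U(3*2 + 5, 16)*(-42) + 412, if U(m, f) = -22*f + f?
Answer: 14524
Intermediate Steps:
U(m, f) = -21*f
U(3*2 + 5, 16)*(-42) + 412 = -21*16*(-42) + 412 = -336*(-42) + 412 = 14112 + 412 = 14524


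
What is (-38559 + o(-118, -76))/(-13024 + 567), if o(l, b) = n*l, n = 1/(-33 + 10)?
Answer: 886739/286511 ≈ 3.0950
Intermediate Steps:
n = -1/23 (n = 1/(-23) = -1/23 ≈ -0.043478)
o(l, b) = -l/23
(-38559 + o(-118, -76))/(-13024 + 567) = (-38559 - 1/23*(-118))/(-13024 + 567) = (-38559 + 118/23)/(-12457) = -886739/23*(-1/12457) = 886739/286511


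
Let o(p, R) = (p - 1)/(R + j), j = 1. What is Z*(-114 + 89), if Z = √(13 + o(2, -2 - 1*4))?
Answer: -40*√5 ≈ -89.443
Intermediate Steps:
o(p, R) = (-1 + p)/(1 + R) (o(p, R) = (p - 1)/(R + 1) = (-1 + p)/(1 + R))
Z = 8*√5/5 (Z = √(13 + (-1 + 2)/(1 + (-2 - 1*4))) = √(13 + 1/(1 + (-2 - 4))) = √(13 + 1/(1 - 6)) = √(13 + 1/(-5)) = √(13 - ⅕*1) = √(13 - ⅕) = √(64/5) = 8*√5/5 ≈ 3.5777)
Z*(-114 + 89) = (8*√5/5)*(-114 + 89) = (8*√5/5)*(-25) = -40*√5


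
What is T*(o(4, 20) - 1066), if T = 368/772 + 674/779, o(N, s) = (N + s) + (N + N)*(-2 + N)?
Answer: -10894500/7913 ≈ -1376.8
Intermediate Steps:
o(N, s) = N + s + 2*N*(-2 + N) (o(N, s) = (N + s) + (2*N)*(-2 + N) = (N + s) + 2*N*(-2 + N) = N + s + 2*N*(-2 + N))
T = 201750/150347 (T = 368*(1/772) + 674*(1/779) = 92/193 + 674/779 = 201750/150347 ≈ 1.3419)
T*(o(4, 20) - 1066) = 201750*((20 - 3*4 + 2*4**2) - 1066)/150347 = 201750*((20 - 12 + 2*16) - 1066)/150347 = 201750*((20 - 12 + 32) - 1066)/150347 = 201750*(40 - 1066)/150347 = (201750/150347)*(-1026) = -10894500/7913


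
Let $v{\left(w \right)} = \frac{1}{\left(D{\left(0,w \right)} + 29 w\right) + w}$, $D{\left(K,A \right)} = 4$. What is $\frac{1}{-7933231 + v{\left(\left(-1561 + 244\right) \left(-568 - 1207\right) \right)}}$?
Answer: $- \frac{70130254}{556359505070673} \approx -1.2605 \cdot 10^{-7}$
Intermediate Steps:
$v{\left(w \right)} = \frac{1}{4 + 30 w}$ ($v{\left(w \right)} = \frac{1}{\left(4 + 29 w\right) + w} = \frac{1}{4 + 30 w}$)
$\frac{1}{-7933231 + v{\left(\left(-1561 + 244\right) \left(-568 - 1207\right) \right)}} = \frac{1}{-7933231 + \frac{1}{2 \left(2 + 15 \left(-1561 + 244\right) \left(-568 - 1207\right)\right)}} = \frac{1}{-7933231 + \frac{1}{2 \left(2 + 15 \left(\left(-1317\right) \left(-1775\right)\right)\right)}} = \frac{1}{-7933231 + \frac{1}{2 \left(2 + 15 \cdot 2337675\right)}} = \frac{1}{-7933231 + \frac{1}{2 \left(2 + 35065125\right)}} = \frac{1}{-7933231 + \frac{1}{2 \cdot 35065127}} = \frac{1}{-7933231 + \frac{1}{2} \cdot \frac{1}{35065127}} = \frac{1}{-7933231 + \frac{1}{70130254}} = \frac{1}{- \frac{556359505070673}{70130254}} = - \frac{70130254}{556359505070673}$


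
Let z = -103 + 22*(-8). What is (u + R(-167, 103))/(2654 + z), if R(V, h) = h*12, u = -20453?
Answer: -19217/2375 ≈ -8.0914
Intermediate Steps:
R(V, h) = 12*h
z = -279 (z = -103 - 176 = -279)
(u + R(-167, 103))/(2654 + z) = (-20453 + 12*103)/(2654 - 279) = (-20453 + 1236)/2375 = -19217*1/2375 = -19217/2375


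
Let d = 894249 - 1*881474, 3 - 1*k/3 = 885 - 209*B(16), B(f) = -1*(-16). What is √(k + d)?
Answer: √20161 ≈ 141.99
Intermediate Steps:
B(f) = 16
k = 7386 (k = 9 - 3*(885 - 209*16) = 9 - 3*(885 - 3344) = 9 - 3*(-2459) = 9 + 7377 = 7386)
d = 12775 (d = 894249 - 881474 = 12775)
√(k + d) = √(7386 + 12775) = √20161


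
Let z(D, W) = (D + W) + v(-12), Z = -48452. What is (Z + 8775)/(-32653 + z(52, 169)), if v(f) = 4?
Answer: 3607/2948 ≈ 1.2235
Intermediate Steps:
z(D, W) = 4 + D + W (z(D, W) = (D + W) + 4 = 4 + D + W)
(Z + 8775)/(-32653 + z(52, 169)) = (-48452 + 8775)/(-32653 + (4 + 52 + 169)) = -39677/(-32653 + 225) = -39677/(-32428) = -39677*(-1/32428) = 3607/2948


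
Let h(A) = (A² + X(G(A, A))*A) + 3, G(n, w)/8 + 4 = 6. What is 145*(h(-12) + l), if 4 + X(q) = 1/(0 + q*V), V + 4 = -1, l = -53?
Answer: 82447/4 ≈ 20612.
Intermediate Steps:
G(n, w) = 16 (G(n, w) = -32 + 8*6 = -32 + 48 = 16)
V = -5 (V = -4 - 1 = -5)
X(q) = -4 - 1/(5*q) (X(q) = -4 + 1/(0 + q*(-5)) = -4 + 1/(0 - 5*q) = -4 + 1/(-5*q) = -4 - 1/(5*q))
h(A) = 3 + A² - 321*A/80 (h(A) = (A² + (-4 - ⅕/16)*A) + 3 = (A² + (-4 - ⅕*1/16)*A) + 3 = (A² + (-4 - 1/80)*A) + 3 = (A² - 321*A/80) + 3 = 3 + A² - 321*A/80)
145*(h(-12) + l) = 145*((3 + (-12)² - 321/80*(-12)) - 53) = 145*((3 + 144 + 963/20) - 53) = 145*(3903/20 - 53) = 145*(2843/20) = 82447/4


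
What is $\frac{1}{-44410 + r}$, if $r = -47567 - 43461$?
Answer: $- \frac{1}{135438} \approx -7.3835 \cdot 10^{-6}$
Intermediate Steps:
$r = -91028$ ($r = -47567 - 43461 = -91028$)
$\frac{1}{-44410 + r} = \frac{1}{-44410 - 91028} = \frac{1}{-135438} = - \frac{1}{135438}$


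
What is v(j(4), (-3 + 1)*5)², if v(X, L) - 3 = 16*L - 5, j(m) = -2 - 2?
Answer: 26244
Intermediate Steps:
j(m) = -4
v(X, L) = -2 + 16*L (v(X, L) = 3 + (16*L - 5) = 3 + (-5 + 16*L) = -2 + 16*L)
v(j(4), (-3 + 1)*5)² = (-2 + 16*((-3 + 1)*5))² = (-2 + 16*(-2*5))² = (-2 + 16*(-10))² = (-2 - 160)² = (-162)² = 26244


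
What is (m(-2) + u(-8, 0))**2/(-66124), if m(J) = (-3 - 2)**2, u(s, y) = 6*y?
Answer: -625/66124 ≈ -0.0094519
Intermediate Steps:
m(J) = 25 (m(J) = (-5)**2 = 25)
(m(-2) + u(-8, 0))**2/(-66124) = (25 + 6*0)**2/(-66124) = (25 + 0)**2*(-1/66124) = 25**2*(-1/66124) = 625*(-1/66124) = -625/66124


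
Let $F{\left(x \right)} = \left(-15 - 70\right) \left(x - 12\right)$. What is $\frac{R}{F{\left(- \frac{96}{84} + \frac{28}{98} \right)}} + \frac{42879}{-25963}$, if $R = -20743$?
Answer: $- \frac{4097877913}{198616950} \approx -20.632$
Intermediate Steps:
$F{\left(x \right)} = 1020 - 85 x$ ($F{\left(x \right)} = - 85 \left(-12 + x\right) = 1020 - 85 x$)
$\frac{R}{F{\left(- \frac{96}{84} + \frac{28}{98} \right)}} + \frac{42879}{-25963} = - \frac{20743}{1020 - 85 \left(- \frac{96}{84} + \frac{28}{98}\right)} + \frac{42879}{-25963} = - \frac{20743}{1020 - 85 \left(\left(-96\right) \frac{1}{84} + 28 \cdot \frac{1}{98}\right)} + 42879 \left(- \frac{1}{25963}\right) = - \frac{20743}{1020 - 85 \left(- \frac{8}{7} + \frac{2}{7}\right)} - \frac{42879}{25963} = - \frac{20743}{1020 - - \frac{510}{7}} - \frac{42879}{25963} = - \frac{20743}{1020 + \frac{510}{7}} - \frac{42879}{25963} = - \frac{20743}{\frac{7650}{7}} - \frac{42879}{25963} = \left(-20743\right) \frac{7}{7650} - \frac{42879}{25963} = - \frac{145201}{7650} - \frac{42879}{25963} = - \frac{4097877913}{198616950}$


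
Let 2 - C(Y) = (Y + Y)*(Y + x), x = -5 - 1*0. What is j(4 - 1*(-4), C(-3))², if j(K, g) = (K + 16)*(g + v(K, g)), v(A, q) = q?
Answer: 4875264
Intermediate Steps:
x = -5 (x = -5 + 0 = -5)
C(Y) = 2 - 2*Y*(-5 + Y) (C(Y) = 2 - (Y + Y)*(Y - 5) = 2 - 2*Y*(-5 + Y))
j(K, g) = 2*g*(16 + K) (j(K, g) = (K + 16)*(g + g) = (16 + K)*(2*g) = 2*g*(16 + K))
j(4 - 1*(-4), C(-3))² = (2*(2 - 2*(-3)² + 10*(-3))*(16 + (4 - 1*(-4))))² = (2*(2 - 2*9 - 30)*(16 + (4 + 4)))² = (2*(2 - 18 - 30)*(16 + 8))² = (2*(-46)*24)² = (-2208)² = 4875264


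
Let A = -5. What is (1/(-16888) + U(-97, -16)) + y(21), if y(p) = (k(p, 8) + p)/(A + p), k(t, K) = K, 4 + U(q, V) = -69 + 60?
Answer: -377871/33776 ≈ -11.188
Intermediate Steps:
U(q, V) = -13 (U(q, V) = -4 + (-69 + 60) = -4 - 9 = -13)
y(p) = (8 + p)/(-5 + p)
(1/(-16888) + U(-97, -16)) + y(21) = (1/(-16888) - 13) + (8 + 21)/(-5 + 21) = (-1/16888 - 13) + 29/16 = -219545/16888 + (1/16)*29 = -219545/16888 + 29/16 = -377871/33776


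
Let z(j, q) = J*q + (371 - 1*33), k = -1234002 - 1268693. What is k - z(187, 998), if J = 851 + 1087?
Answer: -4437157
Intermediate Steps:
J = 1938
k = -2502695
z(j, q) = 338 + 1938*q (z(j, q) = 1938*q + (371 - 1*33) = 1938*q + (371 - 33) = 1938*q + 338 = 338 + 1938*q)
k - z(187, 998) = -2502695 - (338 + 1938*998) = -2502695 - (338 + 1934124) = -2502695 - 1*1934462 = -2502695 - 1934462 = -4437157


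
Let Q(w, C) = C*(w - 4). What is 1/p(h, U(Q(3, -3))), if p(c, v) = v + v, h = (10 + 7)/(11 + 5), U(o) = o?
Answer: 1/6 ≈ 0.16667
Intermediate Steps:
Q(w, C) = C*(-4 + w)
h = 17/16 ≈ 1.0625
p(c, v) = 2*v
1/p(h, U(Q(3, -3))) = 1/(2*(-3*(-4 + 3))) = 1/(2*(-3*(-1))) = 1/(2*3) = 1/6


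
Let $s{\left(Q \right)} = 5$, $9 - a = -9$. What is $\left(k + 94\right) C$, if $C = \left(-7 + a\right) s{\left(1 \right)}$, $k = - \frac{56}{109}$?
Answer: $\frac{560450}{109} \approx 5141.7$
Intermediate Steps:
$a = 18$ ($a = 9 - -9 = 9 + 9 = 18$)
$k = - \frac{56}{109}$ ($k = \left(-56\right) \frac{1}{109} = - \frac{56}{109} \approx -0.51376$)
$C = 55$ ($C = \left(-7 + 18\right) 5 = 11 \cdot 5 = 55$)
$\left(k + 94\right) C = \left(- \frac{56}{109} + 94\right) 55 = \frac{10190}{109} \cdot 55 = \frac{560450}{109}$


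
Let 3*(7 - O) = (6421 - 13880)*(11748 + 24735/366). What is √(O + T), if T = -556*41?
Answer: √3932236357710/366 ≈ 5418.0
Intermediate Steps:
T = -22796
O = 10752158521/366 (O = 7 - (6421 - 13880)*(11748 + 24735/366)/3 = 7 - (-7459)*(11748 + 24735*(1/366))/3 = 7 - (-7459)*(11748 + 8245/122)/3 = 7 - (-7459)*1441501/(3*122) = 7 - ⅓*(-10752155959/122) = 7 + 10752155959/366 = 10752158521/366 ≈ 2.9377e+7)
√(O + T) = √(10752158521/366 - 22796) = √(10743815185/366) = √3932236357710/366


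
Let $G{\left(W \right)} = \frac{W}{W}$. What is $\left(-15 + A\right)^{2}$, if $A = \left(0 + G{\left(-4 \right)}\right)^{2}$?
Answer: $196$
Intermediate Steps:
$G{\left(W \right)} = 1$
$A = 1$ ($A = \left(0 + 1\right)^{2} = 1^{2} = 1$)
$\left(-15 + A\right)^{2} = \left(-15 + 1\right)^{2} = \left(-14\right)^{2} = 196$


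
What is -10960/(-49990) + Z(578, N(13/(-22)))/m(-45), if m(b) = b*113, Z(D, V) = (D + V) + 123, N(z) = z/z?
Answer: 229318/2824435 ≈ 0.081191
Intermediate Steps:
N(z) = 1
Z(D, V) = 123 + D + V
m(b) = 113*b
-10960/(-49990) + Z(578, N(13/(-22)))/m(-45) = -10960/(-49990) + (123 + 578 + 1)/((113*(-45))) = -10960*(-1/49990) + 702/(-5085) = 1096/4999 + 702*(-1/5085) = 1096/4999 - 78/565 = 229318/2824435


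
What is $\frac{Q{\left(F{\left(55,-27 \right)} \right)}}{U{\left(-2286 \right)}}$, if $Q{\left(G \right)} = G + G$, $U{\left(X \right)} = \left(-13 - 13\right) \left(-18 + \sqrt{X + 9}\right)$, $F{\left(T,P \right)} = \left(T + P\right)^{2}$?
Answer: $\frac{1568}{3757} + \frac{784 i \sqrt{253}}{11271} \approx 0.41735 + 1.1064 i$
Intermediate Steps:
$F{\left(T,P \right)} = \left(P + T\right)^{2}$
$U{\left(X \right)} = 468 - 26 \sqrt{9 + X}$ ($U{\left(X \right)} = - 26 \left(-18 + \sqrt{9 + X}\right) = 468 - 26 \sqrt{9 + X}$)
$Q{\left(G \right)} = 2 G$
$\frac{Q{\left(F{\left(55,-27 \right)} \right)}}{U{\left(-2286 \right)}} = \frac{2 \left(-27 + 55\right)^{2}}{468 - 26 \sqrt{9 - 2286}} = \frac{2 \cdot 28^{2}}{468 - 26 \sqrt{-2277}} = \frac{2 \cdot 784}{468 - 26 \cdot 3 i \sqrt{253}} = \frac{1568}{468 - 78 i \sqrt{253}}$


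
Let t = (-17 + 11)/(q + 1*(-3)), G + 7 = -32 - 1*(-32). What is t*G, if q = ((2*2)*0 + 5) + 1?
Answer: 14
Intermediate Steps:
q = 6 (q = (4*0 + 5) + 1 = (0 + 5) + 1 = 5 + 1 = 6)
G = -7 (G = -7 + (-32 - 1*(-32)) = -7 + (-32 + 32) = -7 + 0 = -7)
t = -2 (t = (-17 + 11)/(6 + 1*(-3)) = -6/(6 - 3) = -6/3 = -6*⅓ = -2)
t*G = -2*(-7) = 14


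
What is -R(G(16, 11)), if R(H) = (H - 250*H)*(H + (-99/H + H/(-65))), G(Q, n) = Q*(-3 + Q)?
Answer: 52911753/5 ≈ 1.0582e+7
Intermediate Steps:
R(H) = -249*H*(-99/H + 64*H/65) (R(H) = (-249*H)*(H + (-99/H + H*(-1/65))) = (-249*H)*(H + (-99/H - H/65)) = (-249*H)*(-99/H + 64*H/65) = -249*H*(-99/H + 64*H/65))
-R(G(16, 11)) = -(24651 - 15936*256*(-3 + 16)²/65) = -(24651 - 15936*(16*13)²/65) = -(24651 - 15936/65*208²) = -(24651 - 15936/65*43264) = -(24651 - 53035008/5) = -1*(-52911753/5) = 52911753/5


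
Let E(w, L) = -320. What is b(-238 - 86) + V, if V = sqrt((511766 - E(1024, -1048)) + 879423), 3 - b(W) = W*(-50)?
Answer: -16197 + sqrt(1391509) ≈ -15017.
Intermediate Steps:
b(W) = 3 + 50*W (b(W) = 3 - W*(-50) = 3 - (-50)*W = 3 + 50*W)
V = sqrt(1391509) (V = sqrt((511766 - 1*(-320)) + 879423) = sqrt((511766 + 320) + 879423) = sqrt(512086 + 879423) = sqrt(1391509) ≈ 1179.6)
b(-238 - 86) + V = (3 + 50*(-238 - 86)) + sqrt(1391509) = (3 + 50*(-324)) + sqrt(1391509) = (3 - 16200) + sqrt(1391509) = -16197 + sqrt(1391509)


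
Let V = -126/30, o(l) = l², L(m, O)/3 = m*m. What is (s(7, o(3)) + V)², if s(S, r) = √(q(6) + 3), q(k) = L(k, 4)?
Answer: 3216/25 - 42*√111/5 ≈ 40.141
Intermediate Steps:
L(m, O) = 3*m² (L(m, O) = 3*(m*m) = 3*m²)
q(k) = 3*k²
s(S, r) = √111 (s(S, r) = √(3*6² + 3) = √(3*36 + 3) = √(108 + 3) = √111)
V = -21/5 (V = -126*1/30 = -21/5 ≈ -4.2000)
(s(7, o(3)) + V)² = (√111 - 21/5)² = (-21/5 + √111)²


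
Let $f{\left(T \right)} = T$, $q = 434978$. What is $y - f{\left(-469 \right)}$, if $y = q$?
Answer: $435447$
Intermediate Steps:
$y = 434978$
$y - f{\left(-469 \right)} = 434978 - -469 = 434978 + 469 = 435447$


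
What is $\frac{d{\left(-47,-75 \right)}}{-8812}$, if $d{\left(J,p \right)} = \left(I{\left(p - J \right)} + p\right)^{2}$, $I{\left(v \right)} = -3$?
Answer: $- \frac{1521}{2203} \approx -0.69042$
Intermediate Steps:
$d{\left(J,p \right)} = \left(-3 + p\right)^{2}$
$\frac{d{\left(-47,-75 \right)}}{-8812} = \frac{\left(-3 - 75\right)^{2}}{-8812} = \left(-78\right)^{2} \left(- \frac{1}{8812}\right) = 6084 \left(- \frac{1}{8812}\right) = - \frac{1521}{2203}$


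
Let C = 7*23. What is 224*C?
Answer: 36064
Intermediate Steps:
C = 161
224*C = 224*161 = 36064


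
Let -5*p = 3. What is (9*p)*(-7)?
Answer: 189/5 ≈ 37.800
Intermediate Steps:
p = -⅗ (p = -⅕*3 = -⅗ ≈ -0.60000)
(9*p)*(-7) = (9*(-⅗))*(-7) = -27/5*(-7) = 189/5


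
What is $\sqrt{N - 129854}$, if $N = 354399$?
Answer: $\sqrt{224545} \approx 473.86$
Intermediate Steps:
$\sqrt{N - 129854} = \sqrt{354399 - 129854} = \sqrt{224545}$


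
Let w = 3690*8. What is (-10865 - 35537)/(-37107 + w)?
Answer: 46402/7587 ≈ 6.1160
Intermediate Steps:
w = 29520
(-10865 - 35537)/(-37107 + w) = (-10865 - 35537)/(-37107 + 29520) = -46402/(-7587) = -46402*(-1/7587) = 46402/7587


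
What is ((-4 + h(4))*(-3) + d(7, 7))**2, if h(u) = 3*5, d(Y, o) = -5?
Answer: 1444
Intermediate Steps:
h(u) = 15
((-4 + h(4))*(-3) + d(7, 7))**2 = ((-4 + 15)*(-3) - 5)**2 = (11*(-3) - 5)**2 = (-33 - 5)**2 = (-38)**2 = 1444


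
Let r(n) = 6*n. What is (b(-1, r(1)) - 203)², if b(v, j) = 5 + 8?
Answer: 36100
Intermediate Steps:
b(v, j) = 13
(b(-1, r(1)) - 203)² = (13 - 203)² = (-190)² = 36100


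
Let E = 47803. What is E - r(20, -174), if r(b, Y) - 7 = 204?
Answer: 47592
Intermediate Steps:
r(b, Y) = 211 (r(b, Y) = 7 + 204 = 211)
E - r(20, -174) = 47803 - 1*211 = 47803 - 211 = 47592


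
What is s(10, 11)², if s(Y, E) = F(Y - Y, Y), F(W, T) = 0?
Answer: 0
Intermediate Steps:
s(Y, E) = 0
s(10, 11)² = 0² = 0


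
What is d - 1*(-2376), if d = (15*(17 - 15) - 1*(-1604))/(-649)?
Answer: 1540390/649 ≈ 2373.5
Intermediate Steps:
d = -1634/649 (d = (15*2 + 1604)*(-1/649) = (30 + 1604)*(-1/649) = 1634*(-1/649) = -1634/649 ≈ -2.5177)
d - 1*(-2376) = -1634/649 - 1*(-2376) = -1634/649 + 2376 = 1540390/649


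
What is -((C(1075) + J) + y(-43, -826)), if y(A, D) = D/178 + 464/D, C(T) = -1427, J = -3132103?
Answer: 115179353427/36757 ≈ 3.1335e+6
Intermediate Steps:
y(A, D) = 464/D + D/178 (y(A, D) = D*(1/178) + 464/D = D/178 + 464/D = 464/D + D/178)
-((C(1075) + J) + y(-43, -826)) = -((-1427 - 3132103) + (464/(-826) + (1/178)*(-826))) = -(-3133530 + (464*(-1/826) - 413/89)) = -(-3133530 + (-232/413 - 413/89)) = -(-3133530 - 191217/36757) = -1*(-115179353427/36757) = 115179353427/36757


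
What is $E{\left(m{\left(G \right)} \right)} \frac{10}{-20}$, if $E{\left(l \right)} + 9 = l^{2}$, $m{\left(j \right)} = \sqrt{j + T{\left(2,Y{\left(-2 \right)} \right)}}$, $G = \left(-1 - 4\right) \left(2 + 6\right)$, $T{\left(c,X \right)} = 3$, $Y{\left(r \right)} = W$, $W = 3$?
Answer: $23$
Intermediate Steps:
$Y{\left(r \right)} = 3$
$G = -40$ ($G = \left(-5\right) 8 = -40$)
$m{\left(j \right)} = \sqrt{3 + j}$ ($m{\left(j \right)} = \sqrt{j + 3} = \sqrt{3 + j}$)
$E{\left(l \right)} = -9 + l^{2}$
$E{\left(m{\left(G \right)} \right)} \frac{10}{-20} = \left(-9 + \left(\sqrt{3 - 40}\right)^{2}\right) \frac{10}{-20} = \left(-9 + \left(\sqrt{-37}\right)^{2}\right) 10 \left(- \frac{1}{20}\right) = \left(-9 + \left(i \sqrt{37}\right)^{2}\right) \left(- \frac{1}{2}\right) = \left(-9 - 37\right) \left(- \frac{1}{2}\right) = \left(-46\right) \left(- \frac{1}{2}\right) = 23$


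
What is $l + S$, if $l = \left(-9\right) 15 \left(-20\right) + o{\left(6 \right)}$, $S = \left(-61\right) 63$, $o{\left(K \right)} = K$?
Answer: $-1137$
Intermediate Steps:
$S = -3843$
$l = 2706$ ($l = \left(-9\right) 15 \left(-20\right) + 6 = \left(-135\right) \left(-20\right) + 6 = 2700 + 6 = 2706$)
$l + S = 2706 - 3843 = -1137$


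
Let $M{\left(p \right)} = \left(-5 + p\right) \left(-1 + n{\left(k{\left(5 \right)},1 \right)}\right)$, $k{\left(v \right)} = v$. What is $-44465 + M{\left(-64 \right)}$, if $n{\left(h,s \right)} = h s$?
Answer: $-44741$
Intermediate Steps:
$M{\left(p \right)} = -20 + 4 p$ ($M{\left(p \right)} = \left(-5 + p\right) \left(-1 + 5 \cdot 1\right) = \left(-5 + p\right) \left(-1 + 5\right) = \left(-5 + p\right) 4 = -20 + 4 p$)
$-44465 + M{\left(-64 \right)} = -44465 + \left(-20 + 4 \left(-64\right)\right) = -44465 - 276 = -44741$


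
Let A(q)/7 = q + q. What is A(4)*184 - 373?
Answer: 9931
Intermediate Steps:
A(q) = 14*q (A(q) = 7*(q + q) = 7*(2*q) = 14*q)
A(4)*184 - 373 = (14*4)*184 - 373 = 56*184 - 373 = 10304 - 373 = 9931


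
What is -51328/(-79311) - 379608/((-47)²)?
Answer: -29993706536/175197999 ≈ -171.20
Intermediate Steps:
-51328/(-79311) - 379608/((-47)²) = -51328*(-1/79311) - 379608/2209 = 51328/79311 - 379608*1/2209 = 51328/79311 - 379608/2209 = -29993706536/175197999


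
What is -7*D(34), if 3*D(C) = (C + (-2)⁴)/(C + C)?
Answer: -175/102 ≈ -1.7157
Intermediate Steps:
D(C) = (16 + C)/(6*C) (D(C) = ((C + (-2)⁴)/(C + C))/3 = ((C + 16)/((2*C)))/3 = ((16 + C)*(1/(2*C)))/3 = ((16 + C)/(2*C))/3 = (16 + C)/(6*C))
-7*D(34) = -7*(16 + 34)/(6*34) = -7*50/(6*34) = -7*25/102 = -175/102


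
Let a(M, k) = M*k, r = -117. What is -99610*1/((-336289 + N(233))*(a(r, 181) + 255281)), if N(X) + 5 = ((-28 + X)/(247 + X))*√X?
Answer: 38589978631680/30499979752092789289 + 49008120*√233/30499979752092789289 ≈ 1.2653e-6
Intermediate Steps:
N(X) = -5 + √X*(-28 + X)/(247 + X) (N(X) = -5 + ((-28 + X)/(247 + X))*√X = -5 + √X*(-28 + X)/(247 + X))
-99610*1/((-336289 + N(233))*(a(r, 181) + 255281)) = -99610*1/((-336289 + (-1235 + 233^(3/2) - 28*√233 - 5*233)/(247 + 233))*(-117*181 + 255281)) = -99610*1/((-336289 + (-1235 + 233*√233 - 28*√233 - 1165)/480)*(-21177 + 255281)) = -99610*1/(234104*(-336289 + (-2400 + 205*√233)/480)) = -99610*1/(234104*(-336289 + (-5 + 41*√233/96))) = -99610*1/(234104*(-336294 + 41*√233/96)) = -99610/(-78727770576 + 1199783*√233/12)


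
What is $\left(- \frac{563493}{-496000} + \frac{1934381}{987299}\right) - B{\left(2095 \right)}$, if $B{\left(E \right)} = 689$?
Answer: $- \frac{335887720404593}{489700304000} \approx -685.9$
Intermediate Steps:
$\left(- \frac{563493}{-496000} + \frac{1934381}{987299}\right) - B{\left(2095 \right)} = \left(- \frac{563493}{-496000} + \frac{1934381}{987299}\right) - 689 = \left(\left(-563493\right) \left(- \frac{1}{496000}\right) + 1934381 \cdot \frac{1}{987299}\right) - 689 = \left(\frac{563493}{496000} + \frac{1934381}{987299}\right) - 689 = \frac{1515789051407}{489700304000} - 689 = - \frac{335887720404593}{489700304000}$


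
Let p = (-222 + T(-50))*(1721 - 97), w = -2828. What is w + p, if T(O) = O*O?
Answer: 3696644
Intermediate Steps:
T(O) = O²
p = 3699472 (p = (-222 + (-50)²)*(1721 - 97) = (-222 + 2500)*1624 = 2278*1624 = 3699472)
w + p = -2828 + 3699472 = 3696644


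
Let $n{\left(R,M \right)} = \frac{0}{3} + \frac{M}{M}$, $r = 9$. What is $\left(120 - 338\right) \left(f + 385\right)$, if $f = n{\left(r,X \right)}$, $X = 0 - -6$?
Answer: $-84148$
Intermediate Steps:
$X = 6$ ($X = 0 + 6 = 6$)
$n{\left(R,M \right)} = 1$ ($n{\left(R,M \right)} = 0 \cdot \frac{1}{3} + 1 = 0 + 1 = 1$)
$f = 1$
$\left(120 - 338\right) \left(f + 385\right) = \left(120 - 338\right) \left(1 + 385\right) = \left(-218\right) 386 = -84148$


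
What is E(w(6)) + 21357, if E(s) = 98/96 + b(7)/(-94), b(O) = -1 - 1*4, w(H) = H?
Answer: 48183815/2256 ≈ 21358.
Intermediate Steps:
b(O) = -5 (b(O) = -1 - 4 = -5)
E(s) = 2423/2256 (E(s) = 98/96 - 5/(-94) = 98*(1/96) - 5*(-1/94) = 49/48 + 5/94 = 2423/2256)
E(w(6)) + 21357 = 2423/2256 + 21357 = 48183815/2256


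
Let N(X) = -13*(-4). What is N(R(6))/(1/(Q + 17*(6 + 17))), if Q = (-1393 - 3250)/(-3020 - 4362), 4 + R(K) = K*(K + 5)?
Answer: 75166130/3691 ≈ 20365.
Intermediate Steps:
R(K) = -4 + K*(5 + K) (R(K) = -4 + K*(K + 5) = -4 + K*(5 + K))
Q = 4643/7382 (Q = -4643/(-7382) = -4643*(-1/7382) = 4643/7382 ≈ 0.62896)
N(X) = 52
N(R(6))/(1/(Q + 17*(6 + 17))) = 52/(1/(4643/7382 + 17*(6 + 17))) = 52/(1/(4643/7382 + 17*23)) = 52/(1/(4643/7382 + 391)) = 52/(1/(2891005/7382)) = 52/(7382/2891005) = 52*(2891005/7382) = 75166130/3691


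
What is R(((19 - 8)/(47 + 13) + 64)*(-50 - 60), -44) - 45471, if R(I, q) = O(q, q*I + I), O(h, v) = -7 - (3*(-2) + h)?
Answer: -45428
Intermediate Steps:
O(h, v) = -1 - h (O(h, v) = -7 - (-6 + h) = -7 + (6 - h) = -1 - h)
R(I, q) = -1 - q
R(((19 - 8)/(47 + 13) + 64)*(-50 - 60), -44) - 45471 = (-1 - 1*(-44)) - 45471 = (-1 + 44) - 45471 = 43 - 45471 = -45428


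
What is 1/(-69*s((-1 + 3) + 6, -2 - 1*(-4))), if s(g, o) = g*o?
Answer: -1/1104 ≈ -0.00090580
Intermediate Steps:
1/(-69*s((-1 + 3) + 6, -2 - 1*(-4))) = 1/(-69*((-1 + 3) + 6)*(-2 - 1*(-4))) = 1/(-69*(2 + 6)*(-2 + 4)) = 1/(-552*2) = 1/(-69*16) = 1/(-1104) = -1/1104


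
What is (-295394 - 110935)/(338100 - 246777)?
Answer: -135443/30441 ≈ -4.4494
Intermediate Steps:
(-295394 - 110935)/(338100 - 246777) = -406329/91323 = -406329*1/91323 = -135443/30441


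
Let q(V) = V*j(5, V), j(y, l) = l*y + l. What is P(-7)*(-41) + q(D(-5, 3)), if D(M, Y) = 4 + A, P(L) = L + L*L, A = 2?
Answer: -1506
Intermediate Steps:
j(y, l) = l + l*y
P(L) = L + L²
D(M, Y) = 6 (D(M, Y) = 4 + 2 = 6)
q(V) = 6*V² (q(V) = V*(V*(1 + 5)) = V*(V*6) = V*(6*V) = 6*V²)
P(-7)*(-41) + q(D(-5, 3)) = -7*(1 - 7)*(-41) + 6*6² = -7*(-6)*(-41) + 6*36 = 42*(-41) + 216 = -1722 + 216 = -1506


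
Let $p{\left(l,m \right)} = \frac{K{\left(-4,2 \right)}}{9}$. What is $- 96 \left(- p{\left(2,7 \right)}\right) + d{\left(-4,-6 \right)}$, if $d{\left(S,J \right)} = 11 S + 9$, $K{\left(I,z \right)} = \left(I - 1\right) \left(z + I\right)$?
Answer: $\frac{215}{3} \approx 71.667$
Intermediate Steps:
$K{\left(I,z \right)} = \left(-1 + I\right) \left(I + z\right)$
$p{\left(l,m \right)} = \frac{10}{9}$ ($p{\left(l,m \right)} = \frac{\left(-4\right)^{2} - -4 - 2 - 8}{9} = \left(16 + 4 - 2 - 8\right) \frac{1}{9} = 10 \cdot \frac{1}{9} = \frac{10}{9}$)
$d{\left(S,J \right)} = 9 + 11 S$
$- 96 \left(- p{\left(2,7 \right)}\right) + d{\left(-4,-6 \right)} = - 96 \left(\left(-1\right) \frac{10}{9}\right) + \left(9 + 11 \left(-4\right)\right) = \left(-96\right) \left(- \frac{10}{9}\right) + \left(9 - 44\right) = \frac{320}{3} - 35 = \frac{215}{3}$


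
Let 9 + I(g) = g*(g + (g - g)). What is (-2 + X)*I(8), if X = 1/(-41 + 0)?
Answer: -4565/41 ≈ -111.34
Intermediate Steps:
I(g) = -9 + g**2 (I(g) = -9 + g*(g + (g - g)) = -9 + g*(g + 0) = -9 + g*g = -9 + g**2)
X = -1/41 (X = 1/(-41) = -1/41 ≈ -0.024390)
(-2 + X)*I(8) = (-2 - 1/41)*(-9 + 8**2) = -83*(-9 + 64)/41 = -83/41*55 = -4565/41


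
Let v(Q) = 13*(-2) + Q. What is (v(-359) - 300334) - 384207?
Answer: -684926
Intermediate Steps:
v(Q) = -26 + Q
(v(-359) - 300334) - 384207 = ((-26 - 359) - 300334) - 384207 = (-385 - 300334) - 384207 = -300719 - 384207 = -684926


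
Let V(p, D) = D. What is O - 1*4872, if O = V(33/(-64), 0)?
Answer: -4872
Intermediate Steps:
O = 0
O - 1*4872 = 0 - 1*4872 = 0 - 4872 = -4872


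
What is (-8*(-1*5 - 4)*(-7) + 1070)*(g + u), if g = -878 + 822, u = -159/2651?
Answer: -84116090/2651 ≈ -31730.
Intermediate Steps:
u = -159/2651 (u = -159*1/2651 = -159/2651 ≈ -0.059977)
g = -56
(-8*(-1*5 - 4)*(-7) + 1070)*(g + u) = (-8*(-1*5 - 4)*(-7) + 1070)*(-56 - 159/2651) = (-8*(-5 - 4)*(-7) + 1070)*(-148615/2651) = (-8*(-9)*(-7) + 1070)*(-148615/2651) = (72*(-7) + 1070)*(-148615/2651) = (-504 + 1070)*(-148615/2651) = 566*(-148615/2651) = -84116090/2651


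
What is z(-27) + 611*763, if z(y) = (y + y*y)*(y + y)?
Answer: 428285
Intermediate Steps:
z(y) = 2*y*(y + y²) (z(y) = (y + y²)*(2*y) = 2*y*(y + y²))
z(-27) + 611*763 = 2*(-27)²*(1 - 27) + 611*763 = 2*729*(-26) + 466193 = -37908 + 466193 = 428285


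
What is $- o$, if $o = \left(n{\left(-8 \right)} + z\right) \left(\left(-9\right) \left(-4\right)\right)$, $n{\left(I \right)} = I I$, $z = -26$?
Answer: $-1368$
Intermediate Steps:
$n{\left(I \right)} = I^{2}$
$o = 1368$ ($o = \left(\left(-8\right)^{2} - 26\right) \left(\left(-9\right) \left(-4\right)\right) = \left(64 - 26\right) 36 = 38 \cdot 36 = 1368$)
$- o = \left(-1\right) 1368 = -1368$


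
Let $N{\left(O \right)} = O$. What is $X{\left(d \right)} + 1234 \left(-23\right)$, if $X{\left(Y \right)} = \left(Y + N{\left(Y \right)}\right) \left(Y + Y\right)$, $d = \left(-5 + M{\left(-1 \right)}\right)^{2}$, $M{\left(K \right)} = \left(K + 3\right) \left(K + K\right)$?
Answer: $-2138$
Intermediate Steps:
$M{\left(K \right)} = 2 K \left(3 + K\right)$ ($M{\left(K \right)} = \left(3 + K\right) 2 K = 2 K \left(3 + K\right)$)
$d = 81$ ($d = \left(-5 + 2 \left(-1\right) \left(3 - 1\right)\right)^{2} = \left(-5 + 2 \left(-1\right) 2\right)^{2} = \left(-5 - 4\right)^{2} = \left(-9\right)^{2} = 81$)
$X{\left(Y \right)} = 4 Y^{2}$ ($X{\left(Y \right)} = \left(Y + Y\right) \left(Y + Y\right) = 2 Y 2 Y = 4 Y^{2}$)
$X{\left(d \right)} + 1234 \left(-23\right) = 4 \cdot 81^{2} + 1234 \left(-23\right) = 4 \cdot 6561 - 28382 = 26244 - 28382 = -2138$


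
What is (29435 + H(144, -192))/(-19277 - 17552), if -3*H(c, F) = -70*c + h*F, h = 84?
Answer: -38171/36829 ≈ -1.0364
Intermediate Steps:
H(c, F) = -28*F + 70*c/3 (H(c, F) = -(-70*c + 84*F)/3 = -28*F + 70*c/3)
(29435 + H(144, -192))/(-19277 - 17552) = (29435 + (-28*(-192) + (70/3)*144))/(-19277 - 17552) = (29435 + (5376 + 3360))/(-36829) = (29435 + 8736)*(-1/36829) = 38171*(-1/36829) = -38171/36829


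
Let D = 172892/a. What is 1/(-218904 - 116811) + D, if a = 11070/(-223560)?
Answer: -48059138481881/13764315 ≈ -3.4916e+6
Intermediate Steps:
a = -41/828 (a = 11070*(-1/223560) = -41/828 ≈ -0.049517)
D = -143154576/41 (D = 172892/(-41/828) = 172892*(-828/41) = -143154576/41 ≈ -3.4916e+6)
1/(-218904 - 116811) + D = 1/(-218904 - 116811) - 143154576/41 = 1/(-335715) - 143154576/41 = -1/335715 - 143154576/41 = -48059138481881/13764315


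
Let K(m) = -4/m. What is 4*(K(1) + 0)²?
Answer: 64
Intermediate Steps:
4*(K(1) + 0)² = 4*(-4/1 + 0)² = 4*(-4*1 + 0)² = 4*(-4 + 0)² = 4*(-4)² = 4*16 = 64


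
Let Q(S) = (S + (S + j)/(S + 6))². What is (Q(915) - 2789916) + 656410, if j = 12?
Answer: -121999493198/94249 ≈ -1.2944e+6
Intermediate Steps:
Q(S) = (S + (12 + S)/(6 + S))² (Q(S) = (S + (S + 12)/(S + 6))² = (S + (12 + S)/(6 + S))²)
(Q(915) - 2789916) + 656410 = ((12 + 915² + 7*915)²/(6 + 915)² - 2789916) + 656410 = ((12 + 837225 + 6405)²/921² - 2789916) + 656410 = ((1/848241)*843642² - 2789916) + 656410 = ((1/848241)*711731824164 - 2789916) + 656410 = (79081313796/94249 - 2789916) + 656410 = -183865479288/94249 + 656410 = -121999493198/94249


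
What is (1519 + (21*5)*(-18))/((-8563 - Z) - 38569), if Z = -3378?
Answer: 371/43754 ≈ 0.0084792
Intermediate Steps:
(1519 + (21*5)*(-18))/((-8563 - Z) - 38569) = (1519 + (21*5)*(-18))/((-8563 - 1*(-3378)) - 38569) = (1519 + 105*(-18))/((-8563 + 3378) - 38569) = (1519 - 1890)/(-5185 - 38569) = -371/(-43754) = -371*(-1/43754) = 371/43754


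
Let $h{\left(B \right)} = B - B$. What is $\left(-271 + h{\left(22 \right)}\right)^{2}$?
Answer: $73441$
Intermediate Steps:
$h{\left(B \right)} = 0$
$\left(-271 + h{\left(22 \right)}\right)^{2} = \left(-271 + 0\right)^{2} = \left(-271\right)^{2} = 73441$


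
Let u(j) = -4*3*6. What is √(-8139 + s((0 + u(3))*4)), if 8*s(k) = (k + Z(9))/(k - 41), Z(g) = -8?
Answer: I*√880961326/329 ≈ 90.216*I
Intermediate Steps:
u(j) = -72 (u(j) = -12*6 = -72)
s(k) = (-8 + k)/(8*(-41 + k)) (s(k) = ((k - 8)/(k - 41))/8 = ((-8 + k)/(-41 + k))/8 = (-8 + k)/(8*(-41 + k)))
√(-8139 + s((0 + u(3))*4)) = √(-8139 + (-8 + (0 - 72)*4)/(8*(-41 + (0 - 72)*4))) = √(-8139 + (-8 - 72*4)/(8*(-41 - 72*4))) = √(-8139 + (-8 - 288)/(8*(-41 - 288))) = √(-8139 + (⅛)*(-296)/(-329)) = √(-8139 + (⅛)*(-1/329)*(-296)) = √(-8139 + 37/329) = √(-2677694/329) = I*√880961326/329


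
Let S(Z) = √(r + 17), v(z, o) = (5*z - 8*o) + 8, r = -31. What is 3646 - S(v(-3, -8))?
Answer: 3646 - I*√14 ≈ 3646.0 - 3.7417*I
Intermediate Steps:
v(z, o) = 8 - 8*o + 5*z (v(z, o) = (-8*o + 5*z) + 8 = 8 - 8*o + 5*z)
S(Z) = I*√14 (S(Z) = √(-31 + 17) = √(-14) = I*√14)
3646 - S(v(-3, -8)) = 3646 - I*√14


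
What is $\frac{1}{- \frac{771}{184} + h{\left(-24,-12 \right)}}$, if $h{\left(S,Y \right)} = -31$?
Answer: $- \frac{184}{6475} \approx -0.028417$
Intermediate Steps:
$\frac{1}{- \frac{771}{184} + h{\left(-24,-12 \right)}} = \frac{1}{- \frac{771}{184} - 31} = \frac{1}{- \frac{6475}{184}} = - \frac{184}{6475}$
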